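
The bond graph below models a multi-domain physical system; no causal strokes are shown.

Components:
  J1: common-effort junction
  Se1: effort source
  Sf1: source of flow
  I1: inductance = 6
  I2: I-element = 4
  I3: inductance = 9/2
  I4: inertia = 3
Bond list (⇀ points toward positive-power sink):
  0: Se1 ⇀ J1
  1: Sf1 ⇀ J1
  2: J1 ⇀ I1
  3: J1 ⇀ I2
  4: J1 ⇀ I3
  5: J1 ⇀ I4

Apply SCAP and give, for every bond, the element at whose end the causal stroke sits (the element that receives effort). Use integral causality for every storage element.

#0 |J1  (source Se1 imposes e)
#1 |Sf1  (Sf1 (Sf) sets flow on bond)
#2 |I1  (common-e at J1 fixed by 0)
#3 |I2  (J1: bond 0 brought effort, rest push out)
#4 |I3  (J1: bond 0 brought effort, rest push out)
#5 |I4  (J1: bond 0 brought effort, rest push out)

bond 0 stroke at J1
bond 1 stroke at Sf1
bond 2 stroke at I1
bond 3 stroke at I2
bond 4 stroke at I3
bond 5 stroke at I4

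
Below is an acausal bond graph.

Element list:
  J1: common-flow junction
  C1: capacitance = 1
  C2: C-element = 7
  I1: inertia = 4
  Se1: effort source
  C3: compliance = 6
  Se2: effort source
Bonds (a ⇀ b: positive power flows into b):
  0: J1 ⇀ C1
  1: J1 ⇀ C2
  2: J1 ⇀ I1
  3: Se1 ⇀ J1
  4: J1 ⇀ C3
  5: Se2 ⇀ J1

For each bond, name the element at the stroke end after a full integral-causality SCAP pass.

bond 3 |J1  (Se1 (Se) sets effort on bond)
bond 5 |J1  (Se2: effort source, stroke at far end)
bond 0 |J1  (C1 integral (e out))
bond 1 |J1  (C2: C, integral causality)
bond 2 |I1  (I1 outputs flow p/I1)
bond 4 |J1  (common-f at J1 fixed by 2)

bond 0 stroke→J1
bond 1 stroke→J1
bond 2 stroke→I1
bond 3 stroke→J1
bond 4 stroke→J1
bond 5 stroke→J1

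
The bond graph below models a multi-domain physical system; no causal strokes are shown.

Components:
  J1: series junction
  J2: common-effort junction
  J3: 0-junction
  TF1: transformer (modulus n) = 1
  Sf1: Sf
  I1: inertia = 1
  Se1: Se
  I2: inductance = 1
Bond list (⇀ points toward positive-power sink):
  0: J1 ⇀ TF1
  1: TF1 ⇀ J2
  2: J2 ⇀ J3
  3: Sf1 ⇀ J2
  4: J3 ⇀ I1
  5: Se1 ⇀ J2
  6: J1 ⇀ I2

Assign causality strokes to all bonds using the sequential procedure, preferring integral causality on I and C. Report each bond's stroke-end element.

#3 stroke→Sf1  (Sf1: flow source, stroke at near end)
#5 stroke→J2  (Se1 (Se) sets effort on bond)
#1 stroke→TF1  (common-e at J2 fixed by 5)
#2 stroke→J3  (common-e at J2 fixed by 5)
#4 stroke→I1  (0-jn J3 has e-setter on 2)
#0 stroke→J1  (through TF1, causality passes straight; one stroke at TF1)
#6 stroke→I2  (J1: last free bond brings flow in)

b0 |J1
b1 |TF1
b2 |J3
b3 |Sf1
b4 |I1
b5 |J2
b6 |I2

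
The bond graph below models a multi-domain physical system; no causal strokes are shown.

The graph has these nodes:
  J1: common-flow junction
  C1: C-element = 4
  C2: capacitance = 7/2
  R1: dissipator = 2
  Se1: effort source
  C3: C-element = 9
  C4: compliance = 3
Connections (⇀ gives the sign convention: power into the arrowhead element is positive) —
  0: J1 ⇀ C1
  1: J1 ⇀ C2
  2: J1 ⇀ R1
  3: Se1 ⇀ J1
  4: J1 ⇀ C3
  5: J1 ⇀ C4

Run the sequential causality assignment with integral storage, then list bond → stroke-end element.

bond 0 |J1
bond 1 |J1
bond 2 |R1
bond 3 |J1
bond 4 |J1
bond 5 |J1

β3 →J1  (Se1 (Se) sets effort on bond)
β0 →J1  (prefer integral on C1)
β1 →J1  (prefer integral on C2)
β4 →J1  (C3: C, integral causality)
β5 →J1  (C4: C, integral causality)
β2 →R1  (only one flow-in slot at J1)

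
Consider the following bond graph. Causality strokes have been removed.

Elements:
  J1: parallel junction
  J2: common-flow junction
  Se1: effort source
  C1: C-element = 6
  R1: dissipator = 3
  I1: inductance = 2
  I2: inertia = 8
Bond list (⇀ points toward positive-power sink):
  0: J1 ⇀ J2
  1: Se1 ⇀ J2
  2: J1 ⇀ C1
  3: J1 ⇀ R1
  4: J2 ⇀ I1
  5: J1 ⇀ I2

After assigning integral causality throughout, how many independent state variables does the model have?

3  (C1, I1, I2 all integral)

bond 1 stroke→J2  (Se1 (Se) sets effort on bond)
bond 2 stroke→J1  (C1: C, integral causality)
bond 0 stroke→J2  (J1: bond 2 brought effort, rest push out)
bond 3 stroke→R1  (common-e at J1 fixed by 2)
bond 5 stroke→I2  (J1 effort already set via bond 2)
bond 4 stroke→I1  (J2 needs exactly one f-in)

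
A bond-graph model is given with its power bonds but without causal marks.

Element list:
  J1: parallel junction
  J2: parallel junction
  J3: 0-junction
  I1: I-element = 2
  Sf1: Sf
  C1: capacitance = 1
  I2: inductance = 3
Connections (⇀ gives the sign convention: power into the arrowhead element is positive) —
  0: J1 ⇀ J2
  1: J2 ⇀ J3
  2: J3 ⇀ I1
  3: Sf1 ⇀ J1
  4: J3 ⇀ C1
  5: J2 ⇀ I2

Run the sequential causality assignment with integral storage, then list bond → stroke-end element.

b3 |Sf1  (Sf1 (Sf) sets flow on bond)
b0 |J1  (only one effort-in slot at J1)
b2 |I1  (I1 integral (f out))
b4 |J3  (C1 outputs effort q/C1)
b1 |J2  (J3 effort already set via bond 4)
b5 |I2  (common-e at J2 fixed by 1)

#0 |J1
#1 |J2
#2 |I1
#3 |Sf1
#4 |J3
#5 |I2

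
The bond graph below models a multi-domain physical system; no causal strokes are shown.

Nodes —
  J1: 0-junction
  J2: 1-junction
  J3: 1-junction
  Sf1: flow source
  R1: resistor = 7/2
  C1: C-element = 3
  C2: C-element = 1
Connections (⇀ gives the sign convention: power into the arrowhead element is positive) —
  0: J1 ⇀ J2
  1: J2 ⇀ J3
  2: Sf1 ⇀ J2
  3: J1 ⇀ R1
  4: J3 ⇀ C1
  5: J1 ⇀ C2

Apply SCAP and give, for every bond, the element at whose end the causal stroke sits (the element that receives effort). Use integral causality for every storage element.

β0 stroke at J2
β1 stroke at J2
β2 stroke at Sf1
β3 stroke at R1
β4 stroke at J3
β5 stroke at J1

β2 →Sf1  (source Sf1 imposes f)
β0 →J2  (common-f at J2 fixed by 2)
β1 →J2  (common-f at J2 fixed by 2)
β4 →J3  (J3 flow already set via bond 1)
β5 →J1  (C2 outputs effort q/C2)
β3 →R1  (J1 effort already set via bond 5)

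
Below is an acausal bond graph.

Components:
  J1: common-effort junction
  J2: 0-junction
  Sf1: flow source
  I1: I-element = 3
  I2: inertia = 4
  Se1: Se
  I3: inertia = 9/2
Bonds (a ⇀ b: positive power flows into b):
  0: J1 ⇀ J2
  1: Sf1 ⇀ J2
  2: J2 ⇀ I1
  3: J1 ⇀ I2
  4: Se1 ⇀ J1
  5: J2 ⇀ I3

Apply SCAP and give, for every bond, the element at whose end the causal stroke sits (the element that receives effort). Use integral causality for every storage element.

β0 |J2
β1 |Sf1
β2 |I1
β3 |I2
β4 |J1
β5 |I3

#1 stroke at Sf1  (Sf1 fixes flow; stroke at Sf1)
#4 stroke at J1  (Se1 fixes effort; stroke away)
#0 stroke at J2  (J1 effort already set via bond 4)
#3 stroke at I2  (0-jn J1 has e-setter on 4)
#2 stroke at I1  (J2: bond 0 brought effort, rest push out)
#5 stroke at I3  (J2: bond 0 brought effort, rest push out)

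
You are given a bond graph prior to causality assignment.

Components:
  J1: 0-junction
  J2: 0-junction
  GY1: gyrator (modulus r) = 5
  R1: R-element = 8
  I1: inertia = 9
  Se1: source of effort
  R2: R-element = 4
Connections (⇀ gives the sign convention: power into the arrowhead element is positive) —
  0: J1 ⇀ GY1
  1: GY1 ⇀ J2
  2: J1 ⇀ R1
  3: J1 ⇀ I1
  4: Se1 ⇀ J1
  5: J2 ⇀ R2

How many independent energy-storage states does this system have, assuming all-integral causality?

bond 4 →J1  (Se1 fixes effort; stroke away)
bond 0 →GY1  (0-jn J1 has e-setter on 4)
bond 2 →R1  (J1: bond 4 brought effort, rest push out)
bond 3 →I1  (J1: bond 4 brought effort, rest push out)
bond 1 →GY1  (GY GY1: same side as bond 0)
bond 5 →J2  (J2: last free bond brings effort in)

1  (I1 all integral)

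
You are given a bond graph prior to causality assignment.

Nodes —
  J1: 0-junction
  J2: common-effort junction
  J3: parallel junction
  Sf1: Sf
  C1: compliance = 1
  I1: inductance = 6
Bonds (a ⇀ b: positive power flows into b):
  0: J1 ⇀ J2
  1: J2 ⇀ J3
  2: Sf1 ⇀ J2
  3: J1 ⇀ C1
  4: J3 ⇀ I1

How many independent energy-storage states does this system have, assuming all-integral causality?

#2 |Sf1  (Sf1: flow source, stroke at near end)
#3 |J1  (C1 outputs effort q/C1)
#0 |J2  (J1 effort already set via bond 3)
#1 |J3  (0-jn J2 has e-setter on 0)
#4 |I1  (common-e at J3 fixed by 1)

2  (C1, I1 all integral)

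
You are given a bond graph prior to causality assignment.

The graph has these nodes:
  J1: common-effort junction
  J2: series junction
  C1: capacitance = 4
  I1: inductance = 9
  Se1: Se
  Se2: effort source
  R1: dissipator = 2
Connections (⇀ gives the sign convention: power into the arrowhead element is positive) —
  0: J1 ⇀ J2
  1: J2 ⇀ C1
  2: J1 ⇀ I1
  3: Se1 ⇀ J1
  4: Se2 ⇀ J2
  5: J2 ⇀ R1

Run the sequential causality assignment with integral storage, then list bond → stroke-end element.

β3 stroke→J1  (source Se1 imposes e)
β4 stroke→J2  (Se2 (Se) sets effort on bond)
β0 stroke→J2  (J1: bond 3 brought effort, rest push out)
β2 stroke→I1  (J1 effort already set via bond 3)
β1 stroke→J2  (C1 outputs effort q/C1)
β5 stroke→R1  (J2: last free bond brings flow in)

b0 stroke at J2
b1 stroke at J2
b2 stroke at I1
b3 stroke at J1
b4 stroke at J2
b5 stroke at R1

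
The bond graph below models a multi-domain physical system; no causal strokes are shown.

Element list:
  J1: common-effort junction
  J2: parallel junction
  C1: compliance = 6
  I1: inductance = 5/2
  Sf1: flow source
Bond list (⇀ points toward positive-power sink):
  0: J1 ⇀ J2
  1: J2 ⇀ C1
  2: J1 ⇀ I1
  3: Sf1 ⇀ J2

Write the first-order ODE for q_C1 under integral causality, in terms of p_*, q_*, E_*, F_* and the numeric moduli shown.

β3 |Sf1  (Sf1 fixes flow; stroke at Sf1)
β1 |J2  (C1 integral (e out))
β0 |J1  (J2 effort already set via bond 1)
β2 |I1  (0-jn J1 has e-setter on 0)

dq_C1/dt = F_Sf1 - 2*p_I1/5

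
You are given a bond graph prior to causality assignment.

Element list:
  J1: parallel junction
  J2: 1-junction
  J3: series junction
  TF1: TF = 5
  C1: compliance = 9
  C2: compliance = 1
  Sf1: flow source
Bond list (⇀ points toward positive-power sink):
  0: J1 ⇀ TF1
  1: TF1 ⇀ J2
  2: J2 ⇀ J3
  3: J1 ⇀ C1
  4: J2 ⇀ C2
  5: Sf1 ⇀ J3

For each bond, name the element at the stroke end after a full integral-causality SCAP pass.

#5 |Sf1  (Sf1 (Sf) sets flow on bond)
#2 |J3  (J3: bond 5 brought flow, rest push out)
#1 |J2  (1-jn J2 has f-setter on 2)
#4 |J2  (1-jn J2 has f-setter on 2)
#0 |TF1  (TF TF1: opposite of bond 1)
#3 |J1  (only one effort-in slot at J1)

β0 →TF1
β1 →J2
β2 →J3
β3 →J1
β4 →J2
β5 →Sf1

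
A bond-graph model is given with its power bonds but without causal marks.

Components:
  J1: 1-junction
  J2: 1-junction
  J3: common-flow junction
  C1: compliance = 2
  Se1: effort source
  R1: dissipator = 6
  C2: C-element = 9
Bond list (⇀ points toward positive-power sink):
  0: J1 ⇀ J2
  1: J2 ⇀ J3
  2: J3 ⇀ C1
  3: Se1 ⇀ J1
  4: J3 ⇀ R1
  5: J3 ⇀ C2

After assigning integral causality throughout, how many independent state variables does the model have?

2  (C1, C2 all integral)

β3 stroke at J1  (source Se1 imposes e)
β0 stroke at J2  (J1 needs exactly one f-in)
β1 stroke at J3  (closing 1-jn rule on J2)
β2 stroke at J3  (C1 outputs effort q/C1)
β5 stroke at J3  (C2 integral (e out))
β4 stroke at R1  (J3 needs exactly one f-in)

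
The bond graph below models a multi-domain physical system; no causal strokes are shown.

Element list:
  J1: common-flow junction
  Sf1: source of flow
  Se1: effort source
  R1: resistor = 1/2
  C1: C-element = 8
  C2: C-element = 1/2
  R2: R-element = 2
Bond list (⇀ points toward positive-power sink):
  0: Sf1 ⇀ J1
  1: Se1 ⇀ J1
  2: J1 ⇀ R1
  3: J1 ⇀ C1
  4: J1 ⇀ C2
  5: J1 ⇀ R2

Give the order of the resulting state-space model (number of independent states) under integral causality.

β0 stroke at Sf1  (source Sf1 imposes f)
β1 stroke at J1  (Se1 fixes effort; stroke away)
β2 stroke at J1  (J1 flow already set via bond 0)
β3 stroke at J1  (1-jn J1 has f-setter on 0)
β4 stroke at J1  (common-f at J1 fixed by 0)
β5 stroke at J1  (J1 flow already set via bond 0)

2  (C1, C2 all integral)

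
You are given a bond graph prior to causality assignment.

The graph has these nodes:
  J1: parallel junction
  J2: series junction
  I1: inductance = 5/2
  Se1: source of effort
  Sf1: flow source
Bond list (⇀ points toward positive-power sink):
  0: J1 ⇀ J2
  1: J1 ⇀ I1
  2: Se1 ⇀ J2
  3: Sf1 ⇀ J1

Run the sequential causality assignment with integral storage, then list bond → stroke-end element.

bond 2 |J2  (Se1 (Se) sets effort on bond)
bond 3 |Sf1  (source Sf1 imposes f)
bond 0 |J1  (J2 needs exactly one f-in)
bond 1 |I1  (0-jn J1 has e-setter on 0)

b0 →J1
b1 →I1
b2 →J2
b3 →Sf1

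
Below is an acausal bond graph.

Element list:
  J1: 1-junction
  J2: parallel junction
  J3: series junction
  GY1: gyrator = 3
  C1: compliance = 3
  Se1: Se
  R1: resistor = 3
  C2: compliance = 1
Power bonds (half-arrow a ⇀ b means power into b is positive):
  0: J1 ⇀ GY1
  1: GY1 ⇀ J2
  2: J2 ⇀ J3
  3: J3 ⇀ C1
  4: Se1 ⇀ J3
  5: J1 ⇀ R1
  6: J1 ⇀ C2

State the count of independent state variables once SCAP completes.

2  (C1, C2 all integral)

#4 →J3  (source Se1 imposes e)
#3 →J3  (C1 outputs effort q/C1)
#2 →J2  (only one flow-in slot at J3)
#1 →GY1  (J2: bond 2 brought effort, rest push out)
#0 →GY1  (GY1: gyrator matches bond 1)
#5 →J1  (J1 flow already set via bond 0)
#6 →J1  (common-f at J1 fixed by 0)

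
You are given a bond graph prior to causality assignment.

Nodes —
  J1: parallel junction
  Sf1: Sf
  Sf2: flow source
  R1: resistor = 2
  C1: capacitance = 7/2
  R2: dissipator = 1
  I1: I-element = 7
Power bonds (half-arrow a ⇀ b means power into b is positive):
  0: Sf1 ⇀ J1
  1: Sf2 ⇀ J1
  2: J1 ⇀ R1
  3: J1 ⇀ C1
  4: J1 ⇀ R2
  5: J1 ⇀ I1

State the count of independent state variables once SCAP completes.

bond 0 →Sf1  (Sf1: flow source, stroke at near end)
bond 1 →Sf2  (Sf2 (Sf) sets flow on bond)
bond 3 →J1  (C1: C, integral causality)
bond 2 →R1  (J1 effort already set via bond 3)
bond 4 →R2  (J1 effort already set via bond 3)
bond 5 →I1  (common-e at J1 fixed by 3)

2  (C1, I1 all integral)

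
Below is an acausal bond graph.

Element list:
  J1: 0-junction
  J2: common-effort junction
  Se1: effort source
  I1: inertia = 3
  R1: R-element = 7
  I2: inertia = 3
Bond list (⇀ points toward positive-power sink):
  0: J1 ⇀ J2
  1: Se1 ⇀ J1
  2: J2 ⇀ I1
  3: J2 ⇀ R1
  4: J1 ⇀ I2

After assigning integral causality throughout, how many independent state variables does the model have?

b1 stroke→J1  (Se1 (Se) sets effort on bond)
b0 stroke→J2  (0-jn J1 has e-setter on 1)
b4 stroke→I2  (common-e at J1 fixed by 1)
b2 stroke→I1  (0-jn J2 has e-setter on 0)
b3 stroke→R1  (0-jn J2 has e-setter on 0)

2  (I1, I2 all integral)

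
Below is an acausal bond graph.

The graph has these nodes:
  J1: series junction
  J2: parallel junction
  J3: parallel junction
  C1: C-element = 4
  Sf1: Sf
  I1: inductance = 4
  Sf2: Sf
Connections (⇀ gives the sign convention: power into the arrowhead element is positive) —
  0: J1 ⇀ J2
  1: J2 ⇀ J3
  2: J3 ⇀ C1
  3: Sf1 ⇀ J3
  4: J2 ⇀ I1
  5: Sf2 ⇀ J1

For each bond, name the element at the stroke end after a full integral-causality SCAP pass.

b0 stroke at J1
b1 stroke at J2
b2 stroke at J3
b3 stroke at Sf1
b4 stroke at I1
b5 stroke at Sf2

bond 3 →Sf1  (Sf1 (Sf) sets flow on bond)
bond 5 →Sf2  (Sf2 fixes flow; stroke at Sf2)
bond 0 →J1  (1-jn J1 has f-setter on 5)
bond 2 →J3  (prefer integral on C1)
bond 1 →J2  (common-e at J3 fixed by 2)
bond 4 →I1  (0-jn J2 has e-setter on 1)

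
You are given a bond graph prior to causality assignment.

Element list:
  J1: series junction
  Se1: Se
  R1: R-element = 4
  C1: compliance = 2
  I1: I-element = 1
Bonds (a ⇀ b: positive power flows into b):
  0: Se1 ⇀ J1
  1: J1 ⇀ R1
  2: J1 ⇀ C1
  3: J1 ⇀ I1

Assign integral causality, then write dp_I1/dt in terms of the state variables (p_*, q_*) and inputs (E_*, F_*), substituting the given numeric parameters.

#0 |J1  (Se1 (Se) sets effort on bond)
#2 |J1  (C1 outputs effort q/C1)
#3 |I1  (prefer integral on I1)
#1 |J1  (1-jn J1 has f-setter on 3)

dp_I1/dt = E_Se1 - 4*p_I1 - q_C1/2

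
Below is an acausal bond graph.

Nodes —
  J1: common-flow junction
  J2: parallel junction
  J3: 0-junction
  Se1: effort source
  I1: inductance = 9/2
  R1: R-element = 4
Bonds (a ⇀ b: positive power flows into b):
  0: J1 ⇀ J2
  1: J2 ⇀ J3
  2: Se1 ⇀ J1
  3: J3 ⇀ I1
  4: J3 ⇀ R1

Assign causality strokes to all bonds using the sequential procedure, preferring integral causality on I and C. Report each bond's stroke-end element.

b0 →J2
b1 →J3
b2 →J1
b3 →I1
b4 →R1

#2 stroke→J1  (source Se1 imposes e)
#0 stroke→J2  (closing 1-jn rule on J1)
#1 stroke→J3  (J2: bond 0 brought effort, rest push out)
#3 stroke→I1  (J3 effort already set via bond 1)
#4 stroke→R1  (J3: bond 1 brought effort, rest push out)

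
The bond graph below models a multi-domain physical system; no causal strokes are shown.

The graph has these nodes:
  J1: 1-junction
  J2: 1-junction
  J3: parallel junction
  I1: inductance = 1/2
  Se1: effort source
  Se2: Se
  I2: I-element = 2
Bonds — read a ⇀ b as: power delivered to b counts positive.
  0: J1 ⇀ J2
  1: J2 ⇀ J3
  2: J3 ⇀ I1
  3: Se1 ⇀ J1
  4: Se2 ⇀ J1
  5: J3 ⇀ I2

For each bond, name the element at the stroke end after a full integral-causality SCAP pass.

β0 stroke→J2
β1 stroke→J3
β2 stroke→I1
β3 stroke→J1
β4 stroke→J1
β5 stroke→I2

#3 stroke at J1  (Se1 fixes effort; stroke away)
#4 stroke at J1  (source Se2 imposes e)
#0 stroke at J2  (closing 1-jn rule on J1)
#1 stroke at J3  (only one flow-in slot at J2)
#2 stroke at I1  (J3 effort already set via bond 1)
#5 stroke at I2  (0-jn J3 has e-setter on 1)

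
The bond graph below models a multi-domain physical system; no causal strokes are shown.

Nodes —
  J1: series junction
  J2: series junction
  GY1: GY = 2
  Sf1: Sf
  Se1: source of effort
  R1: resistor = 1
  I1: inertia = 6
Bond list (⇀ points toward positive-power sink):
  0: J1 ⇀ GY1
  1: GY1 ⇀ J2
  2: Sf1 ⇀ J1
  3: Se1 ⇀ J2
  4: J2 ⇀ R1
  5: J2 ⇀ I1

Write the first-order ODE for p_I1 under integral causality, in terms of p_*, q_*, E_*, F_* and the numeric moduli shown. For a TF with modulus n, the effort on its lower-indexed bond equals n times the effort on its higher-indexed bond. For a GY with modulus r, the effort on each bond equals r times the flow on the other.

β2 →Sf1  (source Sf1 imposes f)
β3 →J2  (Se1: effort source, stroke at far end)
β0 →J1  (J1: bond 2 brought flow, rest push out)
β1 →J2  (GY1: gyrator matches bond 0)
β5 →I1  (I1 outputs flow p/I1)
β4 →J2  (common-f at J2 fixed by 5)

dp_I1/dt = E_Se1 + 2*F_Sf1 - p_I1/6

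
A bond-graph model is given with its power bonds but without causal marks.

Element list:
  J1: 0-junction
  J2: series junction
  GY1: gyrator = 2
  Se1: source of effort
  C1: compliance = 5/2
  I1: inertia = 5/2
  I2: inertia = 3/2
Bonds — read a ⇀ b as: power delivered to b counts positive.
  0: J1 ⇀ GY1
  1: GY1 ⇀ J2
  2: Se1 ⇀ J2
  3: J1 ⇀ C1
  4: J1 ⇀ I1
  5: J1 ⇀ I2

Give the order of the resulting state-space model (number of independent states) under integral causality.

3  (C1, I1, I2 all integral)

β2 stroke→J2  (source Se1 imposes e)
β1 stroke→GY1  (closing 1-jn rule on J2)
β0 stroke→GY1  (GY GY1: same side as bond 1)
β3 stroke→J1  (prefer integral on C1)
β4 stroke→I1  (0-jn J1 has e-setter on 3)
β5 stroke→I2  (0-jn J1 has e-setter on 3)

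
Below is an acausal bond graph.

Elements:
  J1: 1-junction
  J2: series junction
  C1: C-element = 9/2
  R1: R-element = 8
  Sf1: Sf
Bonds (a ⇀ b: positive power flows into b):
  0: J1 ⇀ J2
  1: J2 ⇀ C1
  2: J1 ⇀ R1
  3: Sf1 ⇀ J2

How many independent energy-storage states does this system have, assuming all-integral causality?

β3 |Sf1  (Sf1 (Sf) sets flow on bond)
β0 |J2  (J2 flow already set via bond 3)
β1 |J2  (1-jn J2 has f-setter on 3)
β2 |J1  (common-f at J1 fixed by 0)

1  (C1 all integral)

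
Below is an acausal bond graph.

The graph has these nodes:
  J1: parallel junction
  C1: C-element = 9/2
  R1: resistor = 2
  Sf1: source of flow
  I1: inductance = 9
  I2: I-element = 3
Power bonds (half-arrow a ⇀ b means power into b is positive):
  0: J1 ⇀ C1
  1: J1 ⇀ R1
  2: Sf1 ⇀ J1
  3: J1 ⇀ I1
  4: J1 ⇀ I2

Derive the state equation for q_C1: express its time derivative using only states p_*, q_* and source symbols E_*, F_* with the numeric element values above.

dq_C1/dt = F_Sf1 - p_I1/9 - p_I2/3 - q_C1/9

b2 →Sf1  (Sf1 (Sf) sets flow on bond)
b0 →J1  (C1 outputs effort q/C1)
b1 →R1  (J1 effort already set via bond 0)
b3 →I1  (J1 effort already set via bond 0)
b4 →I2  (common-e at J1 fixed by 0)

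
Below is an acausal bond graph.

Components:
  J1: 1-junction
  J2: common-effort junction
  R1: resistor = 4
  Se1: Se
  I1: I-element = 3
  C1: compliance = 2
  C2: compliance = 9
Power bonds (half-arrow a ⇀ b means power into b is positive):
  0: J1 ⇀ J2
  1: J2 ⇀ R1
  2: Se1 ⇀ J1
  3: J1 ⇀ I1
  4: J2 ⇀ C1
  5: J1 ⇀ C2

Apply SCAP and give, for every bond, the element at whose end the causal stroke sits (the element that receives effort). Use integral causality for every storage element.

#2 stroke→J1  (Se1: effort source, stroke at far end)
#3 stroke→I1  (I1 integral (f out))
#0 stroke→J1  (1-jn J1 has f-setter on 3)
#5 stroke→J1  (J1 flow already set via bond 3)
#4 stroke→J2  (C1 integral (e out))
#1 stroke→R1  (J2: bond 4 brought effort, rest push out)

#0 →J1
#1 →R1
#2 →J1
#3 →I1
#4 →J2
#5 →J1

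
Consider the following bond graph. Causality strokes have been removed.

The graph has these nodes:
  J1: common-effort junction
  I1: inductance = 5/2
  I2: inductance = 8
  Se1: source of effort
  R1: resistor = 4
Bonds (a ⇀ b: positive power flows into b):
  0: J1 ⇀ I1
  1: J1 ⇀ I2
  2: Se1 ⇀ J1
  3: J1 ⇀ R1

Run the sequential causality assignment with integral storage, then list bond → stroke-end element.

β2 →J1  (Se1: effort source, stroke at far end)
β0 →I1  (J1 effort already set via bond 2)
β1 →I2  (J1: bond 2 brought effort, rest push out)
β3 →R1  (J1: bond 2 brought effort, rest push out)

b0 stroke→I1
b1 stroke→I2
b2 stroke→J1
b3 stroke→R1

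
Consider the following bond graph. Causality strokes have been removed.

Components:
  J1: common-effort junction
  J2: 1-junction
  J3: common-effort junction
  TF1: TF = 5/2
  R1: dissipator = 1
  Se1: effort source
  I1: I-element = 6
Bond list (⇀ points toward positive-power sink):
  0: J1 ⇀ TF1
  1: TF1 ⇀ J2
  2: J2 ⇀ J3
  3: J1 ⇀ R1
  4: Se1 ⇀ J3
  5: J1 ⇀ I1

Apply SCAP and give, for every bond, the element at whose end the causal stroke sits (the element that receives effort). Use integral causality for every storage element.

b0 stroke at J1
b1 stroke at TF1
b2 stroke at J2
b3 stroke at R1
b4 stroke at J3
b5 stroke at I1

b4 |J3  (Se1 fixes effort; stroke away)
b2 |J2  (J3 effort already set via bond 4)
b1 |TF1  (only one flow-in slot at J2)
b0 |J1  (TF1: transformer flips bond 1)
b3 |R1  (J1: bond 0 brought effort, rest push out)
b5 |I1  (J1 effort already set via bond 0)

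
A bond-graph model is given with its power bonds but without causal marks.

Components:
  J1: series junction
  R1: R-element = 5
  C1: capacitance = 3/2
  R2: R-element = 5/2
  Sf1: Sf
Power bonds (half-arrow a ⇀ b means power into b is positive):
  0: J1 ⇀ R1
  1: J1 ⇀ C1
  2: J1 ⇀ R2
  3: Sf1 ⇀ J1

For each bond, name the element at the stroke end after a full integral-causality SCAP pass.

β0 →J1
β1 →J1
β2 →J1
β3 →Sf1

bond 3 stroke→Sf1  (Sf1 fixes flow; stroke at Sf1)
bond 0 stroke→J1  (common-f at J1 fixed by 3)
bond 1 stroke→J1  (J1 flow already set via bond 3)
bond 2 stroke→J1  (1-jn J1 has f-setter on 3)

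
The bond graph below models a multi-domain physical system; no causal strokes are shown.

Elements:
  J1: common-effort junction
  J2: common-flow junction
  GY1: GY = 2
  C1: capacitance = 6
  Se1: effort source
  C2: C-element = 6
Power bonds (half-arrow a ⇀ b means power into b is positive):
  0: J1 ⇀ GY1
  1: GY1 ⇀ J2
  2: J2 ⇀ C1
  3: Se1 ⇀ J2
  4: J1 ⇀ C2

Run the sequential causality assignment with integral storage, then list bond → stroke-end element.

β3 stroke→J2  (Se1 (Se) sets effort on bond)
β2 stroke→J2  (prefer integral on C1)
β1 stroke→GY1  (J2 needs exactly one f-in)
β0 stroke→GY1  (GY GY1: same side as bond 1)
β4 stroke→J1  (closing 0-jn rule on J1)

β0 →GY1
β1 →GY1
β2 →J2
β3 →J2
β4 →J1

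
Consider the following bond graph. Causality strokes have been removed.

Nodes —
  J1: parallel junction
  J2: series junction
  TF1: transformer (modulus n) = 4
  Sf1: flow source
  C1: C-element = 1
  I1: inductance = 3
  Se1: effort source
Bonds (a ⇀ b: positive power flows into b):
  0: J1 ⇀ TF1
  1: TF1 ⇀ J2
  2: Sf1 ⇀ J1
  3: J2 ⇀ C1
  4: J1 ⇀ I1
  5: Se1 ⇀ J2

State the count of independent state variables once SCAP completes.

2  (C1, I1 all integral)

b2 |Sf1  (Sf1 (Sf) sets flow on bond)
b5 |J2  (source Se1 imposes e)
b3 |J2  (C1: C, integral causality)
b1 |TF1  (only one flow-in slot at J2)
b0 |J1  (through TF1, causality passes straight; one stroke at TF1)
b4 |I1  (J1 effort already set via bond 0)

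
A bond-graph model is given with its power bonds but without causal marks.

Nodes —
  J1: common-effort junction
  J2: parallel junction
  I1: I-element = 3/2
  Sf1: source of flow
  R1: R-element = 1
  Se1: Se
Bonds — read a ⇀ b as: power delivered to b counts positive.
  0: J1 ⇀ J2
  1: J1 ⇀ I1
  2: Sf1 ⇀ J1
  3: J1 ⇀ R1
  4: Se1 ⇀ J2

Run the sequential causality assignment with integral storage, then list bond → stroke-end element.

bond 0 stroke→J1
bond 1 stroke→I1
bond 2 stroke→Sf1
bond 3 stroke→R1
bond 4 stroke→J2

β2 stroke→Sf1  (source Sf1 imposes f)
β4 stroke→J2  (source Se1 imposes e)
β0 stroke→J1  (0-jn J2 has e-setter on 4)
β1 stroke→I1  (J1: bond 0 brought effort, rest push out)
β3 stroke→R1  (common-e at J1 fixed by 0)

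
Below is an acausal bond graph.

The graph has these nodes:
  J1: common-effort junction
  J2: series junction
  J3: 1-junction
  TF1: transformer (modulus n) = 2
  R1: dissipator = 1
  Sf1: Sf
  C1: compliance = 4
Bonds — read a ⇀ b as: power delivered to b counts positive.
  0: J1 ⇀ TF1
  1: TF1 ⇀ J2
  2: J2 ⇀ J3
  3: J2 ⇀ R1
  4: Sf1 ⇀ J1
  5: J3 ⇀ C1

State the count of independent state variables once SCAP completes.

1  (C1 all integral)

#4 →Sf1  (source Sf1 imposes f)
#0 →J1  (only one effort-in slot at J1)
#1 →TF1  (TF TF1: opposite of bond 0)
#2 →J2  (1-jn J2 has f-setter on 1)
#3 →J2  (J2: bond 1 brought flow, rest push out)
#5 →J3  (J3 flow already set via bond 2)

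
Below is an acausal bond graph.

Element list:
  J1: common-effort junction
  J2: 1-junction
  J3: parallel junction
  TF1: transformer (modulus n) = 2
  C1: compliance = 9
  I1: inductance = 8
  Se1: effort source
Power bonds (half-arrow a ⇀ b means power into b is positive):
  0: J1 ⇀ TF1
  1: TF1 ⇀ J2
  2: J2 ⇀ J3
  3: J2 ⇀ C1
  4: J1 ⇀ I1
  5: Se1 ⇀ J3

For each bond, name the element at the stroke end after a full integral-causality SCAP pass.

#5 →J3  (Se1: effort source, stroke at far end)
#2 →J2  (common-e at J3 fixed by 5)
#3 →J2  (C1 outputs effort q/C1)
#1 →TF1  (J2: last free bond brings flow in)
#0 →J1  (TF TF1: opposite of bond 1)
#4 →I1  (J1: bond 0 brought effort, rest push out)

bond 0 stroke at J1
bond 1 stroke at TF1
bond 2 stroke at J2
bond 3 stroke at J2
bond 4 stroke at I1
bond 5 stroke at J3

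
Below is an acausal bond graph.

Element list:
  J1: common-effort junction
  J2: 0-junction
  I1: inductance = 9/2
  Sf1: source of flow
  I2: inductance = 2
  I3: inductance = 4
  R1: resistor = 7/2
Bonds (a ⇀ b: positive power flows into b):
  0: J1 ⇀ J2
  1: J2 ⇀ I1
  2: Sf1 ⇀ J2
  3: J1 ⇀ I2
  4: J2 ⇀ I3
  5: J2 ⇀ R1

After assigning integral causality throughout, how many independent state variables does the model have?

3  (I1, I2, I3 all integral)

β2 stroke at Sf1  (Sf1 fixes flow; stroke at Sf1)
β1 stroke at I1  (prefer integral on I1)
β3 stroke at I2  (prefer integral on I2)
β0 stroke at J1  (J1: last free bond brings effort in)
β4 stroke at I3  (I3: I, integral causality)
β5 stroke at J2  (only one effort-in slot at J2)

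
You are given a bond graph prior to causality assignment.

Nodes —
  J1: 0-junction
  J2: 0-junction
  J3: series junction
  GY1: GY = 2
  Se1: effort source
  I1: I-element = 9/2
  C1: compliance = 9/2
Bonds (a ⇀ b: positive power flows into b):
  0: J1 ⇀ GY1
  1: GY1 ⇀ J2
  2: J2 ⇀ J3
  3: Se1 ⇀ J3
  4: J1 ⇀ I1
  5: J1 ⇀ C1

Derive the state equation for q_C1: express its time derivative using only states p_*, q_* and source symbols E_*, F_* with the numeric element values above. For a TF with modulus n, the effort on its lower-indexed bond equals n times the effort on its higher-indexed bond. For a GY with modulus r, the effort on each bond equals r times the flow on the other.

dq_C1/dt = E_Se1/2 - 2*p_I1/9

#3 →J3  (source Se1 imposes e)
#2 →J2  (closing 1-jn rule on J3)
#1 →GY1  (J2 effort already set via bond 2)
#0 →GY1  (GY GY1: same side as bond 1)
#4 →I1  (I1 integral (f out))
#5 →J1  (only one effort-in slot at J1)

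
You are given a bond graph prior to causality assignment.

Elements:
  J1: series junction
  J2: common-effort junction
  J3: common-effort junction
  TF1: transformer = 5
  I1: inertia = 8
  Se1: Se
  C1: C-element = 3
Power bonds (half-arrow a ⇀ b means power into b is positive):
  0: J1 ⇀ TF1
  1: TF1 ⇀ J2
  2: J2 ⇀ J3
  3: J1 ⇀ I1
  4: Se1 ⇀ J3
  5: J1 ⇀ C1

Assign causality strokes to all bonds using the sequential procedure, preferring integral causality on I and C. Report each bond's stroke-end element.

b0 stroke at J1
b1 stroke at TF1
b2 stroke at J2
b3 stroke at I1
b4 stroke at J3
b5 stroke at J1

b4 |J3  (Se1: effort source, stroke at far end)
b2 |J2  (J3 effort already set via bond 4)
b1 |TF1  (common-e at J2 fixed by 2)
b0 |J1  (TF1: transformer flips bond 1)
b3 |I1  (I1 integral (f out))
b5 |J1  (common-f at J1 fixed by 3)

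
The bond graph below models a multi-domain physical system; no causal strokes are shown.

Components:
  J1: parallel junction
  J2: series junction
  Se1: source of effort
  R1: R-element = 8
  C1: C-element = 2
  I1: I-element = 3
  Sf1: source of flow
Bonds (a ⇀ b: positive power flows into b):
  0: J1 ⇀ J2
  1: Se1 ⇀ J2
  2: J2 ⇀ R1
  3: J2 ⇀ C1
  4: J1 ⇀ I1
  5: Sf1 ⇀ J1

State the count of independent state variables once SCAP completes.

2  (C1, I1 all integral)

b1 |J2  (Se1 (Se) sets effort on bond)
b5 |Sf1  (Sf1 fixes flow; stroke at Sf1)
b3 |J2  (C1 integral (e out))
b4 |I1  (I1 outputs flow p/I1)
b0 |J1  (J1: last free bond brings effort in)
b2 |J2  (J2 flow already set via bond 0)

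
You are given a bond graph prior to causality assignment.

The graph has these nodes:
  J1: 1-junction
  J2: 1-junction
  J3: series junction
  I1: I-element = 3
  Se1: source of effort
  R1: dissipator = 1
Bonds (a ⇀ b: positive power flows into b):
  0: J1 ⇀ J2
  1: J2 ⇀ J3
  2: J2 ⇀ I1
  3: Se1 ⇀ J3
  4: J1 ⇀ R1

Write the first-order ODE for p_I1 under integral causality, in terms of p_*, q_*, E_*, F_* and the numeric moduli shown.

dp_I1/dt = E_Se1 - p_I1/3

bond 3 |J3  (source Se1 imposes e)
bond 1 |J2  (closing 1-jn rule on J3)
bond 2 |I1  (I1: I, integral causality)
bond 0 |J2  (1-jn J2 has f-setter on 2)
bond 4 |J1  (J1 flow already set via bond 0)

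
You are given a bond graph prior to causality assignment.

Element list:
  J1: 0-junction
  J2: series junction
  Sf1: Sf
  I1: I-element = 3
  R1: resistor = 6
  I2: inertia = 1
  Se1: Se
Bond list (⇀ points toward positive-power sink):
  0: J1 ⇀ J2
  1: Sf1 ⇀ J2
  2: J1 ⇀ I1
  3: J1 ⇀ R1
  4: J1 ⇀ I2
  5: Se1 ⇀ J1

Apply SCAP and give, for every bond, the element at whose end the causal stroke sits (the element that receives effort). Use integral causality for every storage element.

b1 →Sf1  (source Sf1 imposes f)
b5 →J1  (source Se1 imposes e)
b0 →J2  (J1: bond 5 brought effort, rest push out)
b2 →I1  (common-e at J1 fixed by 5)
b3 →R1  (J1: bond 5 brought effort, rest push out)
b4 →I2  (J1 effort already set via bond 5)

b0 stroke at J2
b1 stroke at Sf1
b2 stroke at I1
b3 stroke at R1
b4 stroke at I2
b5 stroke at J1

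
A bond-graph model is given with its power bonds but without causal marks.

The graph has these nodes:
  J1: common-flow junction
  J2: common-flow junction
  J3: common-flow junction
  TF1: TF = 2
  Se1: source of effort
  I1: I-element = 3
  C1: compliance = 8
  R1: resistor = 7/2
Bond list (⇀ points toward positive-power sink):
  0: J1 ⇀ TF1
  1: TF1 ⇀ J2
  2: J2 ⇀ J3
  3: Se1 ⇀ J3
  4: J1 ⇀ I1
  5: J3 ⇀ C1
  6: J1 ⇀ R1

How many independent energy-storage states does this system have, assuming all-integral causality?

2  (C1, I1 all integral)

β3 |J3  (source Se1 imposes e)
β4 |I1  (I1 integral (f out))
β0 |J1  (1-jn J1 has f-setter on 4)
β6 |J1  (J1 flow already set via bond 4)
β1 |TF1  (TF1 one-in-one-out from 0)
β2 |J2  (1-jn J2 has f-setter on 1)
β5 |J3  (J3: bond 2 brought flow, rest push out)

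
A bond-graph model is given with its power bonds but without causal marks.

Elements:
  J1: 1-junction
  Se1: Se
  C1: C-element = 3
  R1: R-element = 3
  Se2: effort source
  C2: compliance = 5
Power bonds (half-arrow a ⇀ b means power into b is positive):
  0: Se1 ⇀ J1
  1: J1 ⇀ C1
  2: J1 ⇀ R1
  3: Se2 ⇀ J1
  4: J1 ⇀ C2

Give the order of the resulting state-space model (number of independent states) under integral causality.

β0 |J1  (Se1 fixes effort; stroke away)
β3 |J1  (source Se2 imposes e)
β1 |J1  (C1: C, integral causality)
β4 |J1  (C2: C, integral causality)
β2 |R1  (J1: last free bond brings flow in)

2  (C1, C2 all integral)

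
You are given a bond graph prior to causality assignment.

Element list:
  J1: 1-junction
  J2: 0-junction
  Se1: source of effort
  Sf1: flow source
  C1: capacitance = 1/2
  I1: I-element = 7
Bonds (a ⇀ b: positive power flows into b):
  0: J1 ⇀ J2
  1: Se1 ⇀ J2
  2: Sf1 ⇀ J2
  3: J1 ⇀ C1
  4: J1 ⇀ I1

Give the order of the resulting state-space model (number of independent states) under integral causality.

#1 stroke→J2  (Se1 fixes effort; stroke away)
#2 stroke→Sf1  (Sf1 fixes flow; stroke at Sf1)
#0 stroke→J1  (J2 effort already set via bond 1)
#3 stroke→J1  (C1: C, integral causality)
#4 stroke→I1  (only one flow-in slot at J1)

2  (C1, I1 all integral)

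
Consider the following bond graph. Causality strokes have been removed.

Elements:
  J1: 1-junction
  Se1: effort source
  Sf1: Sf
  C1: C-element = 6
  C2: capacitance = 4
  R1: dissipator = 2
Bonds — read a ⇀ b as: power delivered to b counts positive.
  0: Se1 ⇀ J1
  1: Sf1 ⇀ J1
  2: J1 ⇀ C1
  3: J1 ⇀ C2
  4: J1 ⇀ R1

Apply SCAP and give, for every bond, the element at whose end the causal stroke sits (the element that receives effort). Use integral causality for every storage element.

β0 |J1  (Se1: effort source, stroke at far end)
β1 |Sf1  (Sf1 (Sf) sets flow on bond)
β2 |J1  (1-jn J1 has f-setter on 1)
β3 |J1  (1-jn J1 has f-setter on 1)
β4 |J1  (1-jn J1 has f-setter on 1)

bond 0 stroke at J1
bond 1 stroke at Sf1
bond 2 stroke at J1
bond 3 stroke at J1
bond 4 stroke at J1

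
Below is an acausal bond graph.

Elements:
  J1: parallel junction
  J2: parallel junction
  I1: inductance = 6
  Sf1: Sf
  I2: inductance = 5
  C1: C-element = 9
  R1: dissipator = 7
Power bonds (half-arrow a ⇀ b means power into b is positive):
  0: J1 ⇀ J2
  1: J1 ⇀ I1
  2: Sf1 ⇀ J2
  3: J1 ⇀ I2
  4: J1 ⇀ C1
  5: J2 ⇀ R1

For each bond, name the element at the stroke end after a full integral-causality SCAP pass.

b2 stroke at Sf1  (Sf1 (Sf) sets flow on bond)
b1 stroke at I1  (prefer integral on I1)
b3 stroke at I2  (prefer integral on I2)
b4 stroke at J1  (C1: C, integral causality)
b0 stroke at J2  (0-jn J1 has e-setter on 4)
b5 stroke at R1  (J2: bond 0 brought effort, rest push out)

bond 0 |J2
bond 1 |I1
bond 2 |Sf1
bond 3 |I2
bond 4 |J1
bond 5 |R1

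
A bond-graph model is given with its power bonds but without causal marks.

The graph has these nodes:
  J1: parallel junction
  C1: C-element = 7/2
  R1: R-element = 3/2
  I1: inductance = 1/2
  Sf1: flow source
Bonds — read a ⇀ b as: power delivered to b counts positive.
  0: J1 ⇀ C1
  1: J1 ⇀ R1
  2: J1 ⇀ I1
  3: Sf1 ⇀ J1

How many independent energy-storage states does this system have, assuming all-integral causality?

2  (C1, I1 all integral)

β3 stroke at Sf1  (Sf1: flow source, stroke at near end)
β0 stroke at J1  (prefer integral on C1)
β1 stroke at R1  (J1 effort already set via bond 0)
β2 stroke at I1  (common-e at J1 fixed by 0)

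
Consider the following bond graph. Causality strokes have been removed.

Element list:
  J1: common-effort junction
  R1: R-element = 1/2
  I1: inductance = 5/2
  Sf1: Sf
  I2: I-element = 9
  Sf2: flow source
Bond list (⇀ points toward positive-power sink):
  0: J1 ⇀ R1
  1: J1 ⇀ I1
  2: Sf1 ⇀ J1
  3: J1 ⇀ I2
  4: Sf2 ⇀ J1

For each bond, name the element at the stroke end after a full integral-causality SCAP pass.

bond 0 stroke→J1
bond 1 stroke→I1
bond 2 stroke→Sf1
bond 3 stroke→I2
bond 4 stroke→Sf2

#2 stroke at Sf1  (Sf1 (Sf) sets flow on bond)
#4 stroke at Sf2  (Sf2 (Sf) sets flow on bond)
#1 stroke at I1  (I1: I, integral causality)
#3 stroke at I2  (I2: I, integral causality)
#0 stroke at J1  (J1: last free bond brings effort in)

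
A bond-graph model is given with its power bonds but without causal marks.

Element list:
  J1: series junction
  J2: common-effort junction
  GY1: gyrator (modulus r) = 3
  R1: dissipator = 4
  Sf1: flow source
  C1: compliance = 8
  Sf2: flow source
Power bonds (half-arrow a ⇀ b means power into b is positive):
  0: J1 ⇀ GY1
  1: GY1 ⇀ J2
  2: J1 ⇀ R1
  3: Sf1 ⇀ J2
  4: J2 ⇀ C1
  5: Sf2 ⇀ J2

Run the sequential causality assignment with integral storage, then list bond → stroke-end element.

#0 stroke→GY1
#1 stroke→GY1
#2 stroke→J1
#3 stroke→Sf1
#4 stroke→J2
#5 stroke→Sf2

β3 stroke→Sf1  (source Sf1 imposes f)
β5 stroke→Sf2  (Sf2 (Sf) sets flow on bond)
β4 stroke→J2  (prefer integral on C1)
β1 stroke→GY1  (J2: bond 4 brought effort, rest push out)
β0 stroke→GY1  (GY1 both-in/both-out from 1)
β2 stroke→J1  (J1: bond 0 brought flow, rest push out)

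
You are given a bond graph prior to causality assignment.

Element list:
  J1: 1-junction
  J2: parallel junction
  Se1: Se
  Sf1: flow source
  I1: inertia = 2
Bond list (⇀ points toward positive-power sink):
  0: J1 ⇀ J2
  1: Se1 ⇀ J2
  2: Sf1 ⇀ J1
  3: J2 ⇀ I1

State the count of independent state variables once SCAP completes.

1  (I1 all integral)

b1 stroke→J2  (Se1: effort source, stroke at far end)
b2 stroke→Sf1  (source Sf1 imposes f)
b0 stroke→J1  (1-jn J1 has f-setter on 2)
b3 stroke→I1  (common-e at J2 fixed by 1)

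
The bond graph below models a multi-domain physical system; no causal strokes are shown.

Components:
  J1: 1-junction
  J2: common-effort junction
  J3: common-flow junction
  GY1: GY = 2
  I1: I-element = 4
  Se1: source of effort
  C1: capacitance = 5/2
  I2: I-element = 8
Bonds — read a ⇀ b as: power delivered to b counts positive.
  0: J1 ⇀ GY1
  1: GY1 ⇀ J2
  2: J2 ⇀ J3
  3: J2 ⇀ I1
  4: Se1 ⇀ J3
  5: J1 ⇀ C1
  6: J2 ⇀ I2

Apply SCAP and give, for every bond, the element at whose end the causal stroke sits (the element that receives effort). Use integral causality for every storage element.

β0 →GY1
β1 →GY1
β2 →J2
β3 →I1
β4 →J3
β5 →J1
β6 →I2

β4 |J3  (source Se1 imposes e)
β2 |J2  (only one flow-in slot at J3)
β1 |GY1  (J2: bond 2 brought effort, rest push out)
β3 |I1  (J2: bond 2 brought effort, rest push out)
β6 |I2  (0-jn J2 has e-setter on 2)
β0 |GY1  (GY1 both-in/both-out from 1)
β5 |J1  (common-f at J1 fixed by 0)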